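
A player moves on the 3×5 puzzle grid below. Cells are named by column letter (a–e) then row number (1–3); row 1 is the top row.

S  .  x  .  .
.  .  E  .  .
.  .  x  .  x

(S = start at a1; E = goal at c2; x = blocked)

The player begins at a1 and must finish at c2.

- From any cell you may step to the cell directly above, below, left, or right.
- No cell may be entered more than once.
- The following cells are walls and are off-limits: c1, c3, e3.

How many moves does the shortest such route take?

3

The Manhattan distance from a1 to c2 is |1−2| + |1−3| = 3, so at least 3 moves are needed.
A route of 3 moves achieves this: a1 → a2 → b2 → c2.
Since 3 matches the lower bound, it is optimal.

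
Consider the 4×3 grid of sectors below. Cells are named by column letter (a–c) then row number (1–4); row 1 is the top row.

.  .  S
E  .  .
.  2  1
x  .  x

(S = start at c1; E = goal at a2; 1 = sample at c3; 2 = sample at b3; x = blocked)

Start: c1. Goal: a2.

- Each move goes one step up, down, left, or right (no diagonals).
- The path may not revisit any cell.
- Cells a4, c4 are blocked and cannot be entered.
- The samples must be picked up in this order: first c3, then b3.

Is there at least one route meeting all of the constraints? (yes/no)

One route that works: c1 → c2 → c3 → b3 → b2 → a2.

yes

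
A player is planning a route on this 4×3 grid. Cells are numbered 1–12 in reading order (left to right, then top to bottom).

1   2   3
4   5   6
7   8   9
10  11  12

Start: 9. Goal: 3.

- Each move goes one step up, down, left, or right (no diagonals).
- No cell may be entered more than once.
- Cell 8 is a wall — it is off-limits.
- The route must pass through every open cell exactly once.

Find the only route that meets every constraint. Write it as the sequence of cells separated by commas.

Need to visit all 11 open cells exactly once, starting at 9 and ending at 3.
Cell 11 has only two open neighbours (10 and 12), so the path must pass straight through it: one of those is the cell it's entered from and the other is where it exits.
Route from 9: down to 12, 2× left (reaching 10), 3× up (reaching 1), right to 2, down to 5, right to 6, up to 3 — 10 moves in all.
Check: all 11 open cells covered.

9, 12, 11, 10, 7, 4, 1, 2, 5, 6, 3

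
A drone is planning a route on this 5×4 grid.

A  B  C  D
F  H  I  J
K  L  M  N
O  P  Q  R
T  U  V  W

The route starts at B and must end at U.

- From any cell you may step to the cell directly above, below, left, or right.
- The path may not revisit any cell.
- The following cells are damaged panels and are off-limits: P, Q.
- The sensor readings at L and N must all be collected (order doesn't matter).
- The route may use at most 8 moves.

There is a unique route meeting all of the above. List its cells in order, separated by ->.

B -> H -> L -> M -> N -> R -> W -> V -> U

The budget equals the shortest possible length, so every move has to be on a shortest route through the required cells.
Route from B: down 2 to L, right 2 to N, down 2 to W, left 2 to U — 8 moves in all.
Check: all required cells visited; 8 ≤ 8 moves.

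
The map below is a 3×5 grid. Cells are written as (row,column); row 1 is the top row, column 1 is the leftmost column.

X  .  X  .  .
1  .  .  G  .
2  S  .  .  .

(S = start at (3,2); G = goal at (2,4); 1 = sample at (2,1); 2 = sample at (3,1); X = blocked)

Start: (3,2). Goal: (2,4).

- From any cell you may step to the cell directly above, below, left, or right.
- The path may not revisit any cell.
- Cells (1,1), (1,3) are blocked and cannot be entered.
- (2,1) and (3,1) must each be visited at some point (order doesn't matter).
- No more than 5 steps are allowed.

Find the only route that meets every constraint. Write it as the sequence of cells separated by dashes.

(3,2) - (3,1) - (2,1) - (2,2) - (2,3) - (2,4)

The budget equals the shortest possible length, so every move has to be on a shortest route through the required cells.
Route from (3,2): left to (3,1), up to (2,1), 3× right (reaching (2,4)) — 5 moves in all.
Check: all required cells visited; 5 ≤ 5 moves.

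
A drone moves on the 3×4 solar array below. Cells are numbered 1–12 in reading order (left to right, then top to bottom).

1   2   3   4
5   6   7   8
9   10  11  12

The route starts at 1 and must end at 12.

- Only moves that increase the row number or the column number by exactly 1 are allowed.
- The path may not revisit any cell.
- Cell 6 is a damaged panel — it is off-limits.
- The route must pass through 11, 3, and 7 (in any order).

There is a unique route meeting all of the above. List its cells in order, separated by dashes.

1 - 2 - 3 - 7 - 11 - 12

Moves only go right or down, so the column and row indices never decrease.
Route from 1: right 2 to 3, down 2 to 11, right 1 to 12 — 5 moves in all.
Check: all required cells visited.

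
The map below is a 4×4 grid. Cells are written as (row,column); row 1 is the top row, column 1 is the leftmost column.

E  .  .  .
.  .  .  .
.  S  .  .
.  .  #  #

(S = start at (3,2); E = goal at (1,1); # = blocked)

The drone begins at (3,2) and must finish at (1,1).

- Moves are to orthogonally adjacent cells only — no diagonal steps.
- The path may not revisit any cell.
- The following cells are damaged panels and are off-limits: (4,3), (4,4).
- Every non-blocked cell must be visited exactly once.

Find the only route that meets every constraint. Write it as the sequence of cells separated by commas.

Need to visit all 14 open cells exactly once, starting at (3,2) and ending at (1,1).
Cell (1,4) has only two open neighbours ((2,4) and (1,3)), so the path must pass straight through it: one of those is the cell it's entered from and the other is where it exits.
Route from (3,2): down to (4,2), left to (4,1), 2× up (reaching (2,1)), 2× right (reaching (2,3)), down to (3,3), right to (3,4), 2× up (reaching (1,4)), 3× left (reaching (1,1)) — 13 moves in all.
Check: all 14 open cells covered.

(3,2), (4,2), (4,1), (3,1), (2,1), (2,2), (2,3), (3,3), (3,4), (2,4), (1,4), (1,3), (1,2), (1,1)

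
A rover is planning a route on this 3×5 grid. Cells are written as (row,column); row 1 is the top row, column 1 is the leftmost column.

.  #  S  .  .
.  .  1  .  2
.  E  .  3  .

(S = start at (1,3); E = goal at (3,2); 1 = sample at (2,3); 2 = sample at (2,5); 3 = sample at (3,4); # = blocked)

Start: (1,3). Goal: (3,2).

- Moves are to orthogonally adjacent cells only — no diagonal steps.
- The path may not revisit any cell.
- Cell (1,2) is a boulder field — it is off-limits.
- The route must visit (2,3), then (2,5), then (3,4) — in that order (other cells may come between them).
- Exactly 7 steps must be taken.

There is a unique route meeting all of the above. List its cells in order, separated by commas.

The waypoints must appear in the order (2,3), (2,5), (3,4), with no cell reused.
Route from (1,3): down to (2,3), 2× right (reaching (2,5)), down to (3,5), 3× left (reaching (3,2)) — 7 moves in all.
Check: order respected (1 at step 1, 2 at step 3, 3 at step 5); 7 moves as required.

(1,3), (2,3), (2,4), (2,5), (3,5), (3,4), (3,3), (3,2)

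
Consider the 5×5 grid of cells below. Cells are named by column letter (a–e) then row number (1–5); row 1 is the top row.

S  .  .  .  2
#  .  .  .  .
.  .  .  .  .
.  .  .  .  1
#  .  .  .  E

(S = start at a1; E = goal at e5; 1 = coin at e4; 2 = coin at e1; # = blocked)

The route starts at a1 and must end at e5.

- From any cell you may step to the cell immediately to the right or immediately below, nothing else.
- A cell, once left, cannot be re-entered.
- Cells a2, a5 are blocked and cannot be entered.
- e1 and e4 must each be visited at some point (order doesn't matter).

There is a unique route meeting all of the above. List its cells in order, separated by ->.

Moves only go right or down, so the column and row indices never decrease.
Route from a1: right 4 to e1, down 4 to e5 — 8 moves in all.
Check: all required cells visited.

a1 -> b1 -> c1 -> d1 -> e1 -> e2 -> e3 -> e4 -> e5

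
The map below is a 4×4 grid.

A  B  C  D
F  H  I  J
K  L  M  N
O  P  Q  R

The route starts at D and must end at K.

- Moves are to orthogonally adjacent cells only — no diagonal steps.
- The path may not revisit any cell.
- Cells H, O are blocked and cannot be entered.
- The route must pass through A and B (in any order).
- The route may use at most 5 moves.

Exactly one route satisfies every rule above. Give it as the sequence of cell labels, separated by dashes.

D - C - B - A - F - K

The budget equals the shortest possible length, so every move has to be on a shortest route through the required cells.
Route from D: 3× left (reaching A), 2× down (reaching K) — 5 moves in all.
Check: all required cells visited; 5 ≤ 5 moves.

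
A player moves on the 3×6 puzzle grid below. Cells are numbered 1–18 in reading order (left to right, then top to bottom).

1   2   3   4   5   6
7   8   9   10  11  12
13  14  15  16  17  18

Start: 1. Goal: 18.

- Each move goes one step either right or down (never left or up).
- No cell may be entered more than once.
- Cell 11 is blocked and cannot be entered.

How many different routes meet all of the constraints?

11

A right/down-only route from 1 to 18 makes exactly 2 down-moves and 5 right-moves in some order.
With no other constraints that would be C(7,2) = 21 routes.
Subtract routes through each blocked cell (inclusion–exclusion for overlaps): − through 11: 10 → 11.
That gives 11 routes.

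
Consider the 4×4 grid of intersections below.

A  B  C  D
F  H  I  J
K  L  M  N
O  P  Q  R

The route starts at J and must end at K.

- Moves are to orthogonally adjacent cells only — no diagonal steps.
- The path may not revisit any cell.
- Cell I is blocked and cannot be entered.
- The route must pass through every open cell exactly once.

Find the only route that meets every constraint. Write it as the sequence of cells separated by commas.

J, D, C, B, A, F, H, L, M, N, R, Q, P, O, K

Need to visit all 15 open cells exactly once, starting at J and ending at K.
Cell R has only two open neighbours (N and Q), so the path must pass straight through it: one of those is the cell it's entered from and the other is where it exits.
Route from J: up to D, 3× left (reaching A), down to F, right to H, down to L, 2× right (reaching N), down to R, 3× left (reaching O), up to K — 14 moves in all.
Check: all 15 open cells covered.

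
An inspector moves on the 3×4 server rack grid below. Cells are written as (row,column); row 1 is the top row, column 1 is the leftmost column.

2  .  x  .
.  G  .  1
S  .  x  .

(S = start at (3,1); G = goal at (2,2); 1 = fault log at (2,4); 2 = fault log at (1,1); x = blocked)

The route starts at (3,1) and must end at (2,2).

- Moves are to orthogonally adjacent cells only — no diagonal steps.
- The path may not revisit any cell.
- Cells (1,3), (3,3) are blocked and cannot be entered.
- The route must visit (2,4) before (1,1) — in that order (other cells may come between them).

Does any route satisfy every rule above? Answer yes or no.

Every way from (3,1) to (2,4) runs through (2,2) — but (2,2) is where the route must end, so it would be entered once on the way to (2,4) and again at the finish.

no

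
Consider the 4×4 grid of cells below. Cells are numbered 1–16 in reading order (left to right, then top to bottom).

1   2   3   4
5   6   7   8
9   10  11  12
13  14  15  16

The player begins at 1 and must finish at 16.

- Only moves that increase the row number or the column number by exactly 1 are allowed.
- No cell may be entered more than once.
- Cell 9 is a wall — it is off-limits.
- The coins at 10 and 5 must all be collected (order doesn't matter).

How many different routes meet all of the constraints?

A right/down-only route from 1 to 16 makes exactly 3 down-moves and 3 right-moves in some order.
With no other constraints that would be C(6,3) = 20 routes.
A monotone route can only reach the required cells in the order 5, 10, so split there and multiply the segment counts (each segment already excludes blocked cells): 1→5: 1; 5→10: 1; 10→16: 3; product = 3.
That gives 3 routes.

3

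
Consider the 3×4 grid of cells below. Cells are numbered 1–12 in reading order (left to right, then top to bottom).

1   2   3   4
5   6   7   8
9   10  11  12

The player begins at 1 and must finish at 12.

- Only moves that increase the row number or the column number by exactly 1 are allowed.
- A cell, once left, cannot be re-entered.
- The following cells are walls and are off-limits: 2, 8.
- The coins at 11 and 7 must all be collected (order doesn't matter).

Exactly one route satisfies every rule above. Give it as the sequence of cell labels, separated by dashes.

Moves only go right or down, so the column and row indices never decrease.
Route from 1: down to 5, 2× right (reaching 7), down to 11, right to 12 — 5 moves in all.
Check: all required cells visited.

1 - 5 - 6 - 7 - 11 - 12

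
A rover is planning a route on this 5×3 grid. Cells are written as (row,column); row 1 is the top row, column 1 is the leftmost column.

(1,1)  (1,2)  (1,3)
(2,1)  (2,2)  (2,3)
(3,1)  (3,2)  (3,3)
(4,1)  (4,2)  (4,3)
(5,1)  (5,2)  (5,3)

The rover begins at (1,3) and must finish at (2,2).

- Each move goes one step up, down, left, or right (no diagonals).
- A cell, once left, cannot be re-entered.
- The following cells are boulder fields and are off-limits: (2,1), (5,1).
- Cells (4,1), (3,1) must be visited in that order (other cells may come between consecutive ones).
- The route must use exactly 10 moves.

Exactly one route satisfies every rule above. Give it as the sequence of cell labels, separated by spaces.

(1,3) (2,3) (3,3) (4,3) (5,3) (5,2) (4,2) (4,1) (3,1) (3,2) (2,2)

The waypoints must appear in the order (4,1), (3,1), with no cell reused.
Route from (1,3): 4× down (reaching (5,3)), left to (5,2), up to (4,2), left to (4,1), up to (3,1), right to (3,2), up to (2,2) — 10 moves in all.
Check: order respected ((4,1) at step 7, (3,1) at step 8); 10 moves as required.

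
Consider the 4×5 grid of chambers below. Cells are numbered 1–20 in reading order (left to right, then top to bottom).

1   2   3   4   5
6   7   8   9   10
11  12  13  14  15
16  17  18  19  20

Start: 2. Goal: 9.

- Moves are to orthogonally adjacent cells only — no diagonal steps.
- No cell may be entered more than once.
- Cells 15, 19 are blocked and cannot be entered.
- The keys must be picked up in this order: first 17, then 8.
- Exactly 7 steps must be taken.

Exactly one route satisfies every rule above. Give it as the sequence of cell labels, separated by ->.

2 -> 7 -> 12 -> 17 -> 18 -> 13 -> 8 -> 9

The waypoints must appear in the order 17, 8, with no cell reused.
Route from 2: down 3 to 17, right 1 to 18, up 2 to 8, right 1 to 9 — 7 moves in all.
Check: order respected (17 at step 3, 8 at step 6); 7 moves as required.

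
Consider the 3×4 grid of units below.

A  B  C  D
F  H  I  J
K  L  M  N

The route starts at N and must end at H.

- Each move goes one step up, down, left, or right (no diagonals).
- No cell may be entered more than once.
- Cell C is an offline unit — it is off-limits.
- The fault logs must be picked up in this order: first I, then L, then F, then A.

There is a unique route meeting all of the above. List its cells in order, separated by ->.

N -> J -> I -> M -> L -> K -> F -> A -> B -> H

The waypoints must appear in the order I, L, F, A, with no cell reused.
Route from N: up to J, left to I, down to M, 2× left (reaching K), 2× up (reaching A), right to B, down to H — 9 moves in all.
Check: order respected (I at step 2, L at step 4, F at step 6, A at step 7).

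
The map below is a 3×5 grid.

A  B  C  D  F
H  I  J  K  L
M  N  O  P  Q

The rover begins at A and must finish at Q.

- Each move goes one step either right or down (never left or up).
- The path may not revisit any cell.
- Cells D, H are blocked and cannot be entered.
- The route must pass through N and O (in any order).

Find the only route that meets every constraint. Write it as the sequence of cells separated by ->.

A -> B -> I -> N -> O -> P -> Q

Moves only go right or down, so the column and row indices never decrease.
Route from A: right to B, 2× down (reaching N), 3× right (reaching Q) — 6 moves in all.
Check: all required cells visited.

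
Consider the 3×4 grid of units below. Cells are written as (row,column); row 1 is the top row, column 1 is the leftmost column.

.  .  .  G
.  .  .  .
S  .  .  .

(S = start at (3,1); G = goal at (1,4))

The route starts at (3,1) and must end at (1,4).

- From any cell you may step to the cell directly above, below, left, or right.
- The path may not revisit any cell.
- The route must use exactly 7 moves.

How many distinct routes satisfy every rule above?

13

Need simple routes of exactly 7 moves from (3,1) to (1,4) (Manhattan distance 5, so 1 moves are spent on a detour and 1 undoing it).
Branch systematically from the start, pruning whenever the remaining move budget drops below the Manhattan distance to (1,4) or differs from it in parity. Grouping the completions by first move — via (2,1): 8; via (3,2): 5 — and summing: 8 + 5 = 13.
That gives 13 routes.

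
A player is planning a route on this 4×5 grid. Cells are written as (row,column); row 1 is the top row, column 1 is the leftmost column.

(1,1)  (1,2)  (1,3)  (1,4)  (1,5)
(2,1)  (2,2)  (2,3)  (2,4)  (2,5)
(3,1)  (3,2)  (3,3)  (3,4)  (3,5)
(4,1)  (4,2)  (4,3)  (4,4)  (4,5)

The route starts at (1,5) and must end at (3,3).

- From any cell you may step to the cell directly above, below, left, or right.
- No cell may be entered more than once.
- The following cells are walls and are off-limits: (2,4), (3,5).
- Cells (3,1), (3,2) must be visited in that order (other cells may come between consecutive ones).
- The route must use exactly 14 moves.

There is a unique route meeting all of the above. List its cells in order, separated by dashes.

(1,5) - (1,4) - (1,3) - (2,3) - (2,2) - (1,2) - (1,1) - (2,1) - (3,1) - (3,2) - (4,2) - (4,3) - (4,4) - (3,4) - (3,3)

The waypoints must appear in the order (3,1), (3,2), with no cell reused.
Route from (1,5): 2× left (reaching (1,3)), down to (2,3), left to (2,2), up to (1,2), left to (1,1), 2× down (reaching (3,1)), right to (3,2), down to (4,2), 2× right (reaching (4,4)), up to (3,4), left to (3,3) — 14 moves in all.
Check: order respected ((3,1) at step 8, (3,2) at step 9); 14 moves as required.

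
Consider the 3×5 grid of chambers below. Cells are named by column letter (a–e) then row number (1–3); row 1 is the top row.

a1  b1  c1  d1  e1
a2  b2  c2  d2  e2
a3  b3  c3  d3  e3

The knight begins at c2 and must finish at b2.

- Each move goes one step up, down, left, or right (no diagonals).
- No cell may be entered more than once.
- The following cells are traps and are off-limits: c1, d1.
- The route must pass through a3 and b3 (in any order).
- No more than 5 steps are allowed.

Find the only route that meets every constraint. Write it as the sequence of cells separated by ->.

The 5-move cap with required stops at a3, b3 leaves no slack for detours.
Route from c2: down 1 to c3, left 2 to a3, up 1 to a2, right 1 to b2 — 5 moves in all.
Check: all required cells visited; 5 ≤ 5 moves.

c2 -> c3 -> b3 -> a3 -> a2 -> b2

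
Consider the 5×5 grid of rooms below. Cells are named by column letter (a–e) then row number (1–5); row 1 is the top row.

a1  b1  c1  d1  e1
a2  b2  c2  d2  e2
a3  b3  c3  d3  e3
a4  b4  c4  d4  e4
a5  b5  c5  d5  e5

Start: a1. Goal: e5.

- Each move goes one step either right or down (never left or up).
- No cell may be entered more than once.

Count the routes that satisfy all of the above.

A right/down-only route from a1 to e5 makes exactly 4 down-moves and 4 right-moves in some order.
With no other constraints that would be C(8,4) = 70 routes.
That gives 70 routes.

70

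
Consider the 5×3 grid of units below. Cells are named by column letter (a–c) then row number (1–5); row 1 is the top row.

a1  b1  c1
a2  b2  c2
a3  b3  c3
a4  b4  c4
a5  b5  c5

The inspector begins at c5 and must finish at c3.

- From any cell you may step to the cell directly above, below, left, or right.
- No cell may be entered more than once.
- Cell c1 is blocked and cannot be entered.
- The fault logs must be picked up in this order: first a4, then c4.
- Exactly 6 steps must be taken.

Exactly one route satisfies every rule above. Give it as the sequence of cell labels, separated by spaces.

c5 b5 a5 a4 b4 c4 c3

The waypoints must appear in the order a4, c4, with no cell reused.
Route from c5: left 2 to a5, up 1 to a4, right 2 to c4, up 1 to c3 — 6 moves in all.
Check: order respected (a4 at step 3, c4 at step 5); 6 moves as required.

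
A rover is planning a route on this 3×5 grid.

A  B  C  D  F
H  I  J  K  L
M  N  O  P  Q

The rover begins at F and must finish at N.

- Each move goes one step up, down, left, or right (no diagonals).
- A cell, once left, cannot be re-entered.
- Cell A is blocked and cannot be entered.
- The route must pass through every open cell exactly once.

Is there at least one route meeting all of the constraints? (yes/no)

One route that works: F → L → Q → P → O → J → K → D → C → B → I → H → M → N.

yes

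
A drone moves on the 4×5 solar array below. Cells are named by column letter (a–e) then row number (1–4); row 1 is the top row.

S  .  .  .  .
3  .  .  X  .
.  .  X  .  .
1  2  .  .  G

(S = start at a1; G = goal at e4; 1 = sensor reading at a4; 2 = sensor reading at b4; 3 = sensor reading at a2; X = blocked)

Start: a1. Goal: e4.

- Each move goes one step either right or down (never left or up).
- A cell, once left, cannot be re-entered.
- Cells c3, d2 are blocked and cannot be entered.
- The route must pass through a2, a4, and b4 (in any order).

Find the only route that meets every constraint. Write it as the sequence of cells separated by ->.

a1 -> a2 -> a3 -> a4 -> b4 -> c4 -> d4 -> e4

Moves only go right or down, so the column and row indices never decrease.
Route from a1: 3× down (reaching a4), 4× right (reaching e4) — 7 moves in all.
Check: all required cells visited.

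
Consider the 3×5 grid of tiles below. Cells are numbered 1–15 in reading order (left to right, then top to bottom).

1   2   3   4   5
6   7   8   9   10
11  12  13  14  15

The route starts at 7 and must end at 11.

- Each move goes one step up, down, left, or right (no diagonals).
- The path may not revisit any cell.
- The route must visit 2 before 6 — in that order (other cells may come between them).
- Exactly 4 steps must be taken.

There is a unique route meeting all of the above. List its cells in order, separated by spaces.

The waypoints must appear in the order 2, 6, with no cell reused.
Route from 7: up to 2, left to 1, 2× down (reaching 11) — 4 moves in all.
Check: order respected (2 at step 1, 6 at step 3); 4 moves as required.

7 2 1 6 11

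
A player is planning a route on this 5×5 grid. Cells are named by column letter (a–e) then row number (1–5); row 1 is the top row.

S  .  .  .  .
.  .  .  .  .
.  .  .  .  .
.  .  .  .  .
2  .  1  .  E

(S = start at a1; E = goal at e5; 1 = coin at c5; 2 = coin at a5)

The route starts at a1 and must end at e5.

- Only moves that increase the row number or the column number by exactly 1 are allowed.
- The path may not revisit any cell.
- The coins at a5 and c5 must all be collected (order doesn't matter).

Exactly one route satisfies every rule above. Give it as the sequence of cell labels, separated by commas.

Moves only go right or down, so the column and row indices never decrease.
Route from a1: down 4 to a5, right 4 to e5 — 8 moves in all.
Check: all required cells visited.

a1, a2, a3, a4, a5, b5, c5, d5, e5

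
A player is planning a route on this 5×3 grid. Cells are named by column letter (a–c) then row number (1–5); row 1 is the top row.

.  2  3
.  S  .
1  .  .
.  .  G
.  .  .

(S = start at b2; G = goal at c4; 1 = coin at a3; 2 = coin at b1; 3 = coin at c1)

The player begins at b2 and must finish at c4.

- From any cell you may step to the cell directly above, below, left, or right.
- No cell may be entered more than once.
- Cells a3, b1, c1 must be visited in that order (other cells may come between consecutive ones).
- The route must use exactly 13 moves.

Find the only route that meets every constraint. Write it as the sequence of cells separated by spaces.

The waypoints must appear in the order a3, b1, c1, with no cell reused.
Route from b2: down 3 to b5, left 1 to a5, up 4 to a1, right 2 to c1, down 3 to c4 — 13 moves in all.
Check: order respected (1 at step 6, 2 at step 9, 3 at step 10); 13 moves as required.

b2 b3 b4 b5 a5 a4 a3 a2 a1 b1 c1 c2 c3 c4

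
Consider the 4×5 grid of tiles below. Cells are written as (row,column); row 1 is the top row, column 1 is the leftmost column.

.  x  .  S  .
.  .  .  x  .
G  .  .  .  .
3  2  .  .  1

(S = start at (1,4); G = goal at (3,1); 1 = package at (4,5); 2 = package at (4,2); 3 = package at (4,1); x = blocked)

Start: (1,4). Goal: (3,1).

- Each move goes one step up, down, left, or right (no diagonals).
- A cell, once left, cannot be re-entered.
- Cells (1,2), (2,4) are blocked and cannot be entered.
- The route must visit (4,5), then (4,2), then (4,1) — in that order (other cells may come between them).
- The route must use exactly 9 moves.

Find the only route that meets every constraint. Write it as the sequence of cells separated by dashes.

The waypoints must appear in the order (4,5), (4,2), (4,1), with no cell reused.
Route from (1,4): right 1 to (1,5), down 3 to (4,5), left 4 to (4,1), up 1 to (3,1) — 9 moves in all.
Check: order respected (1 at step 4, 2 at step 7, 3 at step 8); 9 moves as required.

(1,4) - (1,5) - (2,5) - (3,5) - (4,5) - (4,4) - (4,3) - (4,2) - (4,1) - (3,1)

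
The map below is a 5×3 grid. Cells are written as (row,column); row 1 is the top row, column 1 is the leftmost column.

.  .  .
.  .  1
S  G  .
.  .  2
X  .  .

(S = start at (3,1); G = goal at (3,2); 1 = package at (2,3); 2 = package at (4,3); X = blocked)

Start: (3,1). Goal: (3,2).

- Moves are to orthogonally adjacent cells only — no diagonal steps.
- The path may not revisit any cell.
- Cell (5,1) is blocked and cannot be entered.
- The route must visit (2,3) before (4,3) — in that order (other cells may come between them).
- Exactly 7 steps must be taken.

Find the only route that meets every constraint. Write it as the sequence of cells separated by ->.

The waypoints must appear in the order (2,3), (4,3), with no cell reused.
Route from (3,1): up to (2,1), 2× right (reaching (2,3)), 2× down (reaching (4,3)), left to (4,2), up to (3,2) — 7 moves in all.
Check: order respected (1 at step 3, 2 at step 5); 7 moves as required.

(3,1) -> (2,1) -> (2,2) -> (2,3) -> (3,3) -> (4,3) -> (4,2) -> (3,2)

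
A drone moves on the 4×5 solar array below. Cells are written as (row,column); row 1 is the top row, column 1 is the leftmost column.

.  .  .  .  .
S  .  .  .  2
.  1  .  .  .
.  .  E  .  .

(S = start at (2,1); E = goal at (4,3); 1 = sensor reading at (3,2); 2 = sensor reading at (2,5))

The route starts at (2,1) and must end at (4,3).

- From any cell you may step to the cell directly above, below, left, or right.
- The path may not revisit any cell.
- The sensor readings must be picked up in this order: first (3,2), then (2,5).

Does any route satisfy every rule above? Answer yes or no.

One route that works: (2,1) → (3,1) → (3,2) → (2,2) → (2,3) → (2,4) → (2,5) → (3,5) → (4,5) → (4,4) → (4,3).

yes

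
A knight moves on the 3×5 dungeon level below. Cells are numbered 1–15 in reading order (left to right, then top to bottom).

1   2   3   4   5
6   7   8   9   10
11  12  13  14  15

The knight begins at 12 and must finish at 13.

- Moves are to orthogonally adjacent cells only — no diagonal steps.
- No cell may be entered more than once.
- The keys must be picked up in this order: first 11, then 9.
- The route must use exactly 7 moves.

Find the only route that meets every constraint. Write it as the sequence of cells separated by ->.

The waypoints must appear in the order 11, 9, with no cell reused.
Route from 12: left to 11, up to 6, 3× right (reaching 9), down to 14, left to 13 — 7 moves in all.
Check: order respected (11 at step 1, 9 at step 5); 7 moves as required.

12 -> 11 -> 6 -> 7 -> 8 -> 9 -> 14 -> 13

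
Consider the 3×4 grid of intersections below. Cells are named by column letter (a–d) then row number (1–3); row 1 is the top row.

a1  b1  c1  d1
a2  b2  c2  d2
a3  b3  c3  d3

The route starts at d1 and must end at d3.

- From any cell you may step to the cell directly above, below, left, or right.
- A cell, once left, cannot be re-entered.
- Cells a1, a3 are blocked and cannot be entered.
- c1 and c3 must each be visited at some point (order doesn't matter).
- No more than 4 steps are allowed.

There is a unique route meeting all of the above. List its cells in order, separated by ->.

The budget equals the shortest possible length, so every move has to be on a shortest route through the required cells.
Route from d1: left to c1, 2× down (reaching c3), right to d3 — 4 moves in all.
Check: all required cells visited; 4 ≤ 4 moves.

d1 -> c1 -> c2 -> c3 -> d3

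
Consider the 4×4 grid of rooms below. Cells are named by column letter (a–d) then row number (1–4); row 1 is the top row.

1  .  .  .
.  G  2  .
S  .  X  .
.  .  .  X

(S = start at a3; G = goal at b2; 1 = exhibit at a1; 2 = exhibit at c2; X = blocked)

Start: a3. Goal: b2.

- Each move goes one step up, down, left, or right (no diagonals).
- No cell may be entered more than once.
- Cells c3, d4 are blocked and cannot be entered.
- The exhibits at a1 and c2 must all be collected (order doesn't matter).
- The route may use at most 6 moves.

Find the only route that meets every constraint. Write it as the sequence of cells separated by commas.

a3, a2, a1, b1, c1, c2, b2

Any route must reach a1 and c2 and still end at b2 within 6 moves, so the order of the required stops is forced.
Route from a3: up 2 to a1, right 2 to c1, down 1 to c2, left 1 to b2 — 6 moves in all.
Check: all required cells visited; 6 ≤ 6 moves.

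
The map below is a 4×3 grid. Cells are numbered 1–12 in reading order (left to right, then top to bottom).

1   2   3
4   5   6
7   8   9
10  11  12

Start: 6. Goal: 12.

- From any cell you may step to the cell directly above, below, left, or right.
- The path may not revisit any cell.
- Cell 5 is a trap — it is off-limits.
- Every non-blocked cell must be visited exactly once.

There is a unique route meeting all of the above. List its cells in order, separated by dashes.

6 - 3 - 2 - 1 - 4 - 7 - 10 - 11 - 8 - 9 - 12

Need to visit all 11 open cells exactly once, starting at 6 and ending at 12.
Route from 6: up 1 to 3, left 2 to 1, down 3 to 10, right 1 to 11, up 1 to 8, right 1 to 9, down 1 to 12 — 10 moves in all.
Check: all 11 open cells covered.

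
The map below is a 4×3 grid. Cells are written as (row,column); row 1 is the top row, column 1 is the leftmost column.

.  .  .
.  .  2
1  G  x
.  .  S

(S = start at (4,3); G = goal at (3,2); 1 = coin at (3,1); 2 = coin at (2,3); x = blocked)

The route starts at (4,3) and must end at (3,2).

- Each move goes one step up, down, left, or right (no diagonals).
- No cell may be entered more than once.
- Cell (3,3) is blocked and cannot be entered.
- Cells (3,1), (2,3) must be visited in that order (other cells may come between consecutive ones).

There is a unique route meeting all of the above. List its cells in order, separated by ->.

The waypoints must appear in the order (3,1), (2,3), with no cell reused.
Route from (4,3): left 2 to (4,1), up 3 to (1,1), right 2 to (1,3), down 1 to (2,3), left 1 to (2,2), down 1 to (3,2) — 10 moves in all.
Check: order respected (1 at step 3, 2 at step 8).

(4,3) -> (4,2) -> (4,1) -> (3,1) -> (2,1) -> (1,1) -> (1,2) -> (1,3) -> (2,3) -> (2,2) -> (3,2)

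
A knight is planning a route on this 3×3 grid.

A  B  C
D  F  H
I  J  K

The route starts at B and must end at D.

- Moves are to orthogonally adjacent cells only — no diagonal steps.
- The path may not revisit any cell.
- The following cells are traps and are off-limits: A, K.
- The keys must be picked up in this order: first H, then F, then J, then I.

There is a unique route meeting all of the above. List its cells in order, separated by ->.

The waypoints must appear in the order H, F, J, I, with no cell reused.
Route from B: right 1 to C, down 1 to H, left 1 to F, down 1 to J, left 1 to I, up 1 to D — 6 moves in all.
Check: order respected (H at step 2, F at step 3, J at step 4, I at step 5).

B -> C -> H -> F -> J -> I -> D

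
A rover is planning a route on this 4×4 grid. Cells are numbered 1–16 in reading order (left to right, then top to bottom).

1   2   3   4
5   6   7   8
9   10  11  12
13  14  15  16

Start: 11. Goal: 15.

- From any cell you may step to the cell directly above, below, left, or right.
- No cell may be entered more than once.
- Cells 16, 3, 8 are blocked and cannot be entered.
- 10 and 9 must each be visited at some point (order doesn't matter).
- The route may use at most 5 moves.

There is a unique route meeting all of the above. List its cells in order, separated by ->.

11 -> 10 -> 9 -> 13 -> 14 -> 15

The budget equals the shortest possible length, so every move has to be on a shortest route through the required cells.
Route from 11: left 2 to 9, down 1 to 13, right 2 to 15 — 5 moves in all.
Check: all required cells visited; 5 ≤ 5 moves.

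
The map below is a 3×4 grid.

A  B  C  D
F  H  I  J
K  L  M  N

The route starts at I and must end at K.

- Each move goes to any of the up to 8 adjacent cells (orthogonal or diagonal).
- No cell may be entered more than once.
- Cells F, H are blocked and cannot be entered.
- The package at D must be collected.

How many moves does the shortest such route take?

Any route passes through D somewhere between I and K. Summing Chebyshev distances along the two legs (I → D → K) gives a lower bound of 1 + 3 = 4 moves.
The shortest route satisfying every rule uses 5 moves: I → D → J → M → L → K.
The bound of 4 isn't tight here; checking systematically, no route of length 4 through 4 satisfies every constraint, so 5 is the minimum.

5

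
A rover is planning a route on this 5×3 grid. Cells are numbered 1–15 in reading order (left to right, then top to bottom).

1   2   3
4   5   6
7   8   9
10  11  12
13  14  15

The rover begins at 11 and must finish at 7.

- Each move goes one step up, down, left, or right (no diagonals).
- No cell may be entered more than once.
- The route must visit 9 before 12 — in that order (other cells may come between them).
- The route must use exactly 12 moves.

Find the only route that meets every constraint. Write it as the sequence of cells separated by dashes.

The waypoints must appear in the order 9, 12, with no cell reused.
Route from 11: 3× up (reaching 2), right to 3, 4× down (reaching 15), 2× left (reaching 13), 2× up (reaching 7) — 12 moves in all.
Check: order respected (9 at step 6, 12 at step 7); 12 moves as required.

11 - 8 - 5 - 2 - 3 - 6 - 9 - 12 - 15 - 14 - 13 - 10 - 7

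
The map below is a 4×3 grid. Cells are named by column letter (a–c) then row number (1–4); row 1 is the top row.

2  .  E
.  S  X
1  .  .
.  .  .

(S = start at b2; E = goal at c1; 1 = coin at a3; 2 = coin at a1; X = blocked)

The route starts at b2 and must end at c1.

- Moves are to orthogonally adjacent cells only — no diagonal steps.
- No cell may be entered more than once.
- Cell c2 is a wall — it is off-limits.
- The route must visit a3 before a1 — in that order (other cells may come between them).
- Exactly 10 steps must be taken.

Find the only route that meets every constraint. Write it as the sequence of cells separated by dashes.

The waypoints must appear in the order a3, a1, with no cell reused.
Route from b2: down 1 to b3, right 1 to c3, down 1 to c4, left 2 to a4, up 3 to a1, right 2 to c1 — 10 moves in all.
Check: order respected (1 at step 6, 2 at step 8); 10 moves as required.

b2 - b3 - c3 - c4 - b4 - a4 - a3 - a2 - a1 - b1 - c1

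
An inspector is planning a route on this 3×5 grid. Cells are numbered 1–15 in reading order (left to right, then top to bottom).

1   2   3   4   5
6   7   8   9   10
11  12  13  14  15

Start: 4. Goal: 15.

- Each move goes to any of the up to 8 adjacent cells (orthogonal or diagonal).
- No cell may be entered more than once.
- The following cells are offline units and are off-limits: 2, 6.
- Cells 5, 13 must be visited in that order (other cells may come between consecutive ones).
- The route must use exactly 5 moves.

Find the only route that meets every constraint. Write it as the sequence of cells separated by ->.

The waypoints must appear in the order 5, 13, with no cell reused.
Route from 4: right 1 to 5, down-left 2 to 13, right 2 to 15 — 5 moves in all.
Check: order respected (5 at step 1, 13 at step 3); 5 moves as required.

4 -> 5 -> 9 -> 13 -> 14 -> 15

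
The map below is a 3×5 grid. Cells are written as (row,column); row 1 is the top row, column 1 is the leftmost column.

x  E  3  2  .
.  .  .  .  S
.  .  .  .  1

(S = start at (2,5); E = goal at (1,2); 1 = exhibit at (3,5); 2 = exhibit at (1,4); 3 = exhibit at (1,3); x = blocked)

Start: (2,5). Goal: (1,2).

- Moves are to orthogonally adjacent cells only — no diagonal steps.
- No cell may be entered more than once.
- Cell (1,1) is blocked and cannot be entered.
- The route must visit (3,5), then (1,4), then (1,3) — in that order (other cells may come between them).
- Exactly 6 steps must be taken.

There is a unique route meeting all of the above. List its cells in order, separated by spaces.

The waypoints must appear in the order (3,5), (1,4), (1,3), with no cell reused.
Route from (2,5): down 1 to (3,5), left 1 to (3,4), up 2 to (1,4), left 2 to (1,2) — 6 moves in all.
Check: order respected (1 at step 1, 2 at step 4, 3 at step 5); 6 moves as required.

(2,5) (3,5) (3,4) (2,4) (1,4) (1,3) (1,2)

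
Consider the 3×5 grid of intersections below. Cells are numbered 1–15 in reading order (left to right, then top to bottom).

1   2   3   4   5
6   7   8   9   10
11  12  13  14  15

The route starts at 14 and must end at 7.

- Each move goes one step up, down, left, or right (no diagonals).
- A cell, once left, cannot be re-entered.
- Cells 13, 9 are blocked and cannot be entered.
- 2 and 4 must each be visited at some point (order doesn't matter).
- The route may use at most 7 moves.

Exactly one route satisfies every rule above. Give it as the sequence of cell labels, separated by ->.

Any route must reach 2 and 4 and still end at 7 within 7 moves, so the order of the required stops is forced.
Route from 14: right to 15, 2× up (reaching 5), 3× left (reaching 2), down to 7 — 7 moves in all.
Check: all required cells visited; 7 ≤ 7 moves.

14 -> 15 -> 10 -> 5 -> 4 -> 3 -> 2 -> 7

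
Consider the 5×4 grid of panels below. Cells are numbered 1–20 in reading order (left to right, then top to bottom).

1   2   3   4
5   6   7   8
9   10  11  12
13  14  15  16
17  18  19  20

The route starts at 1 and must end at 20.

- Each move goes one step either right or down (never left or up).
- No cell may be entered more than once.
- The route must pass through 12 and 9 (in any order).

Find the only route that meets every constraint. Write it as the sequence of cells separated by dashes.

Moves only go right or down, so the column and row indices never decrease.
Route from 1: down 2 to 9, right 3 to 12, down 2 to 20 — 7 moves in all.
Check: all required cells visited.

1 - 5 - 9 - 10 - 11 - 12 - 16 - 20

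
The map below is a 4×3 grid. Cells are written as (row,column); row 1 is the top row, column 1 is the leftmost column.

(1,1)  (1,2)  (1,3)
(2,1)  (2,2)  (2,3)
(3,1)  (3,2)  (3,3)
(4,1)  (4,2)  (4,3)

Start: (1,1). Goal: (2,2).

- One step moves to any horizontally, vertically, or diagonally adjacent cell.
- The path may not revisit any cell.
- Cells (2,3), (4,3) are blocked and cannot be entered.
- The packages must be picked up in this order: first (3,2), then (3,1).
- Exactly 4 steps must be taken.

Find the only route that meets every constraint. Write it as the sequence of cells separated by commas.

The waypoints must appear in the order (3,2), (3,1), with no cell reused.
Route from (1,1): down to (2,1), down-right to (3,2), left to (3,1), up-right to (2,2) — 4 moves in all.
Check: order respected ((3,2) at step 2, (3,1) at step 3); 4 moves as required.

(1,1), (2,1), (3,2), (3,1), (2,2)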